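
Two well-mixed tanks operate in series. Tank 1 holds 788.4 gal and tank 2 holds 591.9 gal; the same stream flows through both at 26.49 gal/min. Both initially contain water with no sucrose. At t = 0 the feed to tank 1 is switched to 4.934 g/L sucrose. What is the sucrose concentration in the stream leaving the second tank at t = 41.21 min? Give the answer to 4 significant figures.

Each tank obeys Vᵢ dCᵢ/dt = Q(Cᵢ₋₁ − Cᵢ), so τᵢ = Vᵢ/Q.
τ₁ = 788.4/26.49 = 29.7622 min; τ₂ = 591.9/26.49 = 22.3443 min.
Tank 1: C₁ = C_in(1 − e^(−t/τ₁)). Tank 2 (τ₁ ≠ τ₂): C₂ = C_in[1 − (τ₁ e^(−t/τ₁) − τ₂ e^(−t/τ₂))/(τ₁ − τ₂)].
At t = 41.21: e^(−t/τ₁) = 0.250413, e^(−t/τ₂) = 0.158133.
C₂ = 4.934·[1 − (29.7622·0.250413 − 22.3443·0.158133)/(7.41789)] = 4.934·0.471619 = 2.32697 g/L.

2.327 g/L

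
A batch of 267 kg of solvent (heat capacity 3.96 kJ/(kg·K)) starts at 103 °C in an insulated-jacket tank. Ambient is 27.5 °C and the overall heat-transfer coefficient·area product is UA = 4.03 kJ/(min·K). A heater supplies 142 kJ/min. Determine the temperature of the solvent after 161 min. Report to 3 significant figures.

84.5 °C

Lumped-capacitance energy balance: M c_p dT/dt = UA(T_amb − T) + Q̇.
dT/dt = (T_ss − T)/τ with T_ss = T_amb + Q̇/UA = 27.5 + 142/4.03 = 62.736 °C, τ = M c_p/UA = 267·3.96/4.03 = 262.36 min.
This is linear first-order; T(t) = T_ss + (T₀ − T_ss) e^(−t/τ).
T(161) = 62.736 + (40.264)·0.54137 = 84.534 °C.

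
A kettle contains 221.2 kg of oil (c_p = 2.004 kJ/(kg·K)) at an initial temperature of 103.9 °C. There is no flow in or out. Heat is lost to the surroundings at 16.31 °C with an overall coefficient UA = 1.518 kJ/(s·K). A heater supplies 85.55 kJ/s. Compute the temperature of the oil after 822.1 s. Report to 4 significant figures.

74.54 °C

M c_p dT/dt = −UA(T − T_amb) + Q̇.
dT/dt = (T_ss − T)/τ with T_ss = T_amb + Q̇/UA = 16.31 + 85.55/1.518 = 72.6670 °C, τ = M c_p/UA = 221.2·2.004/1.518 = 292.019 s.
This is linear first-order; T(t) = T_ss + (T₀ − T_ss) e^(−t/τ).
T(822.1) = 72.6670 + (31.2330)·0.0598911 = 74.5376 °C.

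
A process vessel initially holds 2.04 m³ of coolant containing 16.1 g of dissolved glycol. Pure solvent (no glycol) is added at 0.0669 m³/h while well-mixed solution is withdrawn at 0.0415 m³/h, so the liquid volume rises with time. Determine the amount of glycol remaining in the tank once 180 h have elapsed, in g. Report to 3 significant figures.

2.36 g

Let m(t) be the amount of glycol. Volume: V(t) = V₀ + (Q_in − Q_out) t = 2.04 + 0.025400 t; V(180) = 6.6120 m³.
Species balance (pure solvent in): dm/dt = −Q_out · m/V(t).
Separate: dm/m = −Q_out dt/V(t) ⇒ ln(m/m₀) = −(Q_out/(Q_in−Q_out)) ln(V/V₀).
m = m₀ (V₀/V)^(Q_out/(Q_in−Q_out)) = 16.1 × (2.04/6.6120)^(1.6339) = 2.3573 g.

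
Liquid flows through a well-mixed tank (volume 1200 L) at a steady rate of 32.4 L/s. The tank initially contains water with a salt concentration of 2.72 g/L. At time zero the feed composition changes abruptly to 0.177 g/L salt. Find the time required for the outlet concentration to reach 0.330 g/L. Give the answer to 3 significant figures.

104 s

Species balance: V dC/dt = Q(C_in − C) ⇒ τ = V/Q = 37.037 s.
C(t) = C_in + (C₀ − C_in) e^(−t/τ). Set C = 0.330 and solve for t:
e^(−t/τ) = (C − C_in)/(C₀ − C_in) = (0.330 − 0.177)/(2.72 − 0.177) = 0.060165
t = −τ ln(…) = 37.037 × 2.8107 = 104.10 s.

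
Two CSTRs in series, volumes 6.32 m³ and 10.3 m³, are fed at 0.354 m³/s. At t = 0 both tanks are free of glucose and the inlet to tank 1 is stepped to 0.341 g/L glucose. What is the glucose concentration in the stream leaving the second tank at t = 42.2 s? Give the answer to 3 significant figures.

0.185 g/L

Each tank obeys Vᵢ dCᵢ/dt = Q(Cᵢ₋₁ − Cᵢ), so τᵢ = Vᵢ/Q.
τ₁ = 6.32/0.354 = 17.853 s; τ₂ = 10.3/0.354 = 29.096 s.
Tank 1: C₁ = C_in(1 − e^(−t/τ₁)). Tank 2 (τ₁ ≠ τ₂): C₂ = C_in[1 − (τ₁ e^(−t/τ₁) − τ₂ e^(−t/τ₂))/(τ₁ − τ₂)].
At t = 42.2: e^(−t/τ₁) = 0.094068, e^(−t/τ₂) = 0.23448.
C₂ = 0.341·[1 − (17.853·0.094068 − 29.096·0.23448)/(-11.243)] = 0.341·0.54254 = 0.18501 g/L.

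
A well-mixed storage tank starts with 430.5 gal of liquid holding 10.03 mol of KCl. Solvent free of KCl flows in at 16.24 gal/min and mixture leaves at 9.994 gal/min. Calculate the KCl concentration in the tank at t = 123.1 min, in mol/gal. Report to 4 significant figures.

0.001623 mol/gal

Let m(t) be the amount of KCl. Volume: V(t) = V₀ + (Q_in − Q_out) t = 430.5 + 6.24600 t; V(123.1) = 1199.38 gal.
No KCl enters, so dm/dt = −Q_out · (m/V).
dm/m = −Q_out dt/(V₀ + 6.24600 t); integrating gives ln(m/m₀) = −(Q_out/(Q_in−Q_out)) ln(V/V₀).
m = m₀ (V₀/V)^(Q_out/(Q_in−Q_out)) = 10.03 × (430.5/1199.38)^(1.60006) = 1.94669 mol.
C = m/V = 1.94669/1199.38 = 0.00162308 mol/gal.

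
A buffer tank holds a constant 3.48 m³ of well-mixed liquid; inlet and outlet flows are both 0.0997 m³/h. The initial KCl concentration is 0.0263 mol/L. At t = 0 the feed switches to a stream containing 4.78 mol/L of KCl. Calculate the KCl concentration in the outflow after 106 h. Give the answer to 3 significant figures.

Mass balance on the solute (V constant): V dC/dt = Q(C_in − C).
Rewrite as dC/dt + C/τ = C_in/τ, τ = V/Q = 34.905 h.
Solution: C(t) = C_in + (C₀ − C_in) e^(−t/τ).
C(106) = 4.78 + (0.0263 − 4.78)·e^(−106/34.905) = 4.78 + (-4.7537)·0.047986 = 4.5519 mol/L.

4.55 mol/L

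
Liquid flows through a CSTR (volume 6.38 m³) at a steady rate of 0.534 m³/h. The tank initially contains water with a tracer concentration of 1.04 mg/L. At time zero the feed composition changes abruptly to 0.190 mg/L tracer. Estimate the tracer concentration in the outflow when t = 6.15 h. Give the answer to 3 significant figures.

0.698 mg/L

Transient balance on the dissolved component: V dC/dt = Q(C_in − C).
Rewrite as dC/dt + C/τ = C_in/τ, τ = V/Q = 11.948 h.
This is linear first-order; C(t) = C_in + (C₀ − C_in) e^(−t/τ).
C(6.15) = 0.190 + (1.04 − 0.190)·e^(−6.15/11.948) = 0.190 + (0.85000)·0.59765 = 0.69800 mg/L.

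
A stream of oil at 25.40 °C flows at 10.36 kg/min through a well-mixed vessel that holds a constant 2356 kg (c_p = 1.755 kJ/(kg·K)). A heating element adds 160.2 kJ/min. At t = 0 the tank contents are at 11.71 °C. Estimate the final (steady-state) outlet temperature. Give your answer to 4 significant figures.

Energy balance: M c_p dT/dt = ṁ c_p (T_in − T) + 160.2.
At steady state dT/dt = 0 ⇒ T_ss = T_in + Q̇/(ṁ c_p) = 25.40 + 160.2/(10.36·1.755) = 34.2110 °C.

34.21 °C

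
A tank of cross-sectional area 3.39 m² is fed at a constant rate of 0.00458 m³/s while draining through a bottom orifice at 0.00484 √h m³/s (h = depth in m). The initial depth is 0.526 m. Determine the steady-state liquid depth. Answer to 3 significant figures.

Level balance: A dh/dt = 0.00458 − 0.00484 √h. Setting dh/dt = 0:
Q_in = 0.00484 √h_ss ⇒ √h_ss = 0.00458/0.00484 = 0.94628.
h_ss = 0.94628² = 0.89545 m. (Since h₀ = 0.526 m < h_ss, the level will rise toward this value.)

0.895 m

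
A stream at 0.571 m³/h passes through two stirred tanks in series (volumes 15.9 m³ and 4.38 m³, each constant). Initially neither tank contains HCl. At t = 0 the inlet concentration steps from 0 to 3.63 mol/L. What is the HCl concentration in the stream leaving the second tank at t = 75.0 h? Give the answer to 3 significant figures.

3.29 mol/L

Species balance on tank i: dCᵢ/dt = (Cᵢ₋₁ − Cᵢ)/τᵢ with τᵢ = Vᵢ/Q.
τ₁ = 15.9/0.571 = 27.846 h; τ₂ = 4.38/0.571 = 7.6708 h.
Solving the cascade with C₁(0)=C₂(0)=0 gives C₂(t) = C_in[1 − (τ₁ e^(−t/τ₁) − τ₂ e^(−t/τ₂))/(τ₁ − τ₂)].
At t = 75.0: e^(−t/τ₁) = 0.067651, e^(−t/τ₂) = 5.6719e-05.
C₂ = 3.63·[1 − (27.846·0.067651 − 7.6708·5.6719e-05)/(20.175)] = 3.63·0.90665 = 3.2911 mol/L.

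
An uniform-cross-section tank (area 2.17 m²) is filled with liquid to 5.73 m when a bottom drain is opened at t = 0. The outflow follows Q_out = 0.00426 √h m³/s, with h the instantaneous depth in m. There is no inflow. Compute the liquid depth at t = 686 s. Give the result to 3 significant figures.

2.96 m

Volume balance on the tank: A dh/dt = −0.00426 √h.
∫ h^(−1/2) dh = −(0.00426/A) ∫ dt, giving 2√h = 2√h₀ − (0.00426/A) t.
√h = √5.73 − 0.00426·686/(2·2.17) = 2.3937 − 0.67335 = 1.7204.
h = 1.7204² = 2.9597 m.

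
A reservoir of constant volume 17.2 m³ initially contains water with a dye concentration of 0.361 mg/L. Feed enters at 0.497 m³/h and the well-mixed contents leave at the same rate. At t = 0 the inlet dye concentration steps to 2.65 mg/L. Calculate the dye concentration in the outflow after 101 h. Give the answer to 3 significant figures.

2.53 mg/L

Accumulation = in − out for the solute gives V dC/dt = Q(C_in − C).
Rewrite as dC/dt + C/τ = C_in/τ, τ = V/Q = 34.608 h.
This is linear first-order; C(t) = C_in + (C₀ − C_in) e^(−t/τ).
C(101) = 2.65 + (0.361 − 2.65)·e^(−101/34.608) = 2.65 + (-2.2890)·0.054018 = 2.5264 mg/L.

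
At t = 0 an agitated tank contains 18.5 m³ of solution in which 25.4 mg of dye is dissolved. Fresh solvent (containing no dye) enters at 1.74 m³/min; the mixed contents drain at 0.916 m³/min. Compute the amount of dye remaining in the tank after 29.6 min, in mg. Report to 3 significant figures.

Let m(t) be the amount of dye. Volume: V(t) = V₀ + (Q_in − Q_out) t = 18.5 + 0.82400 t; V(29.6) = 42.890 m³.
No dye enters, so dm/dt = −Q_out · (m/V).
Separate: dm/m = −Q_out dt/V(t) ⇒ ln(m/m₀) = −(Q_out/(Q_in−Q_out)) ln(V/V₀).
m = m₀ (V₀/V)^(Q_out/(Q_in−Q_out)) = 25.4 × (18.5/42.890)^(1.1117) = 9.9741 mg.

9.97 mg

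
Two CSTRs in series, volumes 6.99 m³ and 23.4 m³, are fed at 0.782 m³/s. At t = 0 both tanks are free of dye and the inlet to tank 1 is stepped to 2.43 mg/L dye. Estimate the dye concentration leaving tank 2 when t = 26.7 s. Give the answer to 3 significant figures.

1.06 mg/L

Each tank obeys Vᵢ dCᵢ/dt = Q(Cᵢ₋₁ − Cᵢ), so τᵢ = Vᵢ/Q.
τ₁ = 6.99/0.782 = 8.9386 s; τ₂ = 23.4/0.782 = 29.923 s.
Tank 1: C₁ = C_in(1 − e^(−t/τ₁)). Tank 2 (τ₁ ≠ τ₂): C₂ = C_in[1 − (τ₁ e^(−t/τ₁) − τ₂ e^(−t/τ₂))/(τ₁ − τ₂)].
At t = 26.7: e^(−t/τ₁) = 0.050437, e^(−t/τ₂) = 0.40972.
C₂ = 2.43·[1 − (8.9386·0.050437 − 29.923·0.40972)/(-20.985)] = 2.43·0.43724 = 1.0625 mg/L.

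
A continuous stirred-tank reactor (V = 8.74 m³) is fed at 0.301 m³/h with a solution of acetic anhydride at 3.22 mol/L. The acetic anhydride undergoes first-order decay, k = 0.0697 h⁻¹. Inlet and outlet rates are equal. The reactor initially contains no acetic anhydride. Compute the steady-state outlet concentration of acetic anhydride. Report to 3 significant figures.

Accumulation = in − out − consumed: V dC/dt = Q C_in − Q C − k V C.
At steady state: 0 = Q C_in − (Q + kV) C_ss, so C_ss = Q C_in/(Q + kV).
C_ss = 0.301·3.22/(0.301 + 0.0697·8.74) = 0.96922/0.91018 = 1.0649 mol/L.

1.06 mol/L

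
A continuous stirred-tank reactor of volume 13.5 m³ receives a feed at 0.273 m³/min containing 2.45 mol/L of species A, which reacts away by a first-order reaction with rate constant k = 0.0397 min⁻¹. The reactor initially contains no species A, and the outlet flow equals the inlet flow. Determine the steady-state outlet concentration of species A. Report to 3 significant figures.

Species balance: V dC/dt = Q C_in − Q C − k V C.
Steady state (dC/dt = 0): C_ss = Q C_in/(Q + kV) = C_in/(1 + kV/Q).
C_ss = 0.273·2.45/(0.273 + 0.0397·13.5) = 0.66885/0.80895 = 0.82681 mol/L.

0.827 mol/L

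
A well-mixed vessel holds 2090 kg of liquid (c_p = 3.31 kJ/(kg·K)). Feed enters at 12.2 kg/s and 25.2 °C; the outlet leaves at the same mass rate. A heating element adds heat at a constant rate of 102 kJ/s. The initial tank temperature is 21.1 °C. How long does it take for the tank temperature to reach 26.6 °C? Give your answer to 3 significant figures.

304 s

Energy balance: M c_p dT/dt = ṁ c_p (T_in − T) + 102.
τ = M/ṁ = 171.31 s; T_ss = T_in + Q̇/(ṁ c_p) = 27.726 °C.
T(t) = T_ss + (T₀ − T_ss) e^(−t/τ). Set T = 26.6:
e^(−t/τ) = (26.6 − 27.726)/(21.1 − 27.726) = 0.16992
t = −171.31 · ln(0.16992) = 303.64 s.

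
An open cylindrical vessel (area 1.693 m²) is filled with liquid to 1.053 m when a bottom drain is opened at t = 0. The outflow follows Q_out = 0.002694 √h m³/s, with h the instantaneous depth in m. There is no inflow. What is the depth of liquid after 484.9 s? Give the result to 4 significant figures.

With no inflow, A dh/dt = −0.002694 √h.
Separate and integrate: 2(√h − √h₀) = −(0.002694/A) t.
√h = √1.053 − 0.002694·484.9/(2·1.693) = 1.02616 − 0.385801 = 0.640357.
h = 0.640357² = 0.410058 m.

0.4101 m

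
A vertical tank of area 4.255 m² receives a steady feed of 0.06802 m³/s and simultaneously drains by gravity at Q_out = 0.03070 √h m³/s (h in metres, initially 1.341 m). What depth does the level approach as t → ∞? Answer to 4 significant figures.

4.909 m

Level balance: A dh/dt = 0.06802 − 0.03070 √h. Setting dh/dt = 0:
Q_in = 0.03070 √h_ss ⇒ √h_ss = 0.06802/0.03070 = 2.21564.
h_ss = 2.21564² = 4.90904 m. (Since h₀ = 1.341 m < h_ss, the level will rise toward this value.)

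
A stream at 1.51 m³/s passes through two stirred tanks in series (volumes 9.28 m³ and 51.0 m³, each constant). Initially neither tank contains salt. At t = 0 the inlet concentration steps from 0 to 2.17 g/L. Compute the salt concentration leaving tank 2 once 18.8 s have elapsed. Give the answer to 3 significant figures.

0.672 g/L

Time constants: τᵢ = Vᵢ/Q for each well-mixed tank.
τ₁ = 9.28/1.51 = 6.1457 s; τ₂ = 51.0/1.51 = 33.775 s.
Solving the cascade with C₁(0)=C₂(0)=0 gives C₂(t) = C_in[1 − (τ₁ e^(−t/τ₁) − τ₂ e^(−t/τ₂))/(τ₁ − τ₂)].
At t = 18.8: e^(−t/τ₁) = 0.046932, e^(−t/τ₂) = 0.57314.
C₂ = 2.17·[1 − (6.1457·0.046932 − 33.775·0.57314)/(-27.629)] = 2.17·0.30981 = 0.67230 g/L.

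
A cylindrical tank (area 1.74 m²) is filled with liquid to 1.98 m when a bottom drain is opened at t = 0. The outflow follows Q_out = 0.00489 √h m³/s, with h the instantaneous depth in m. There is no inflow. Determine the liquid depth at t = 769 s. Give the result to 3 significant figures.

A dh/dt = −Q_out = −0.00489 √h.
Separate and integrate: 2(√h − √h₀) = −(0.00489/A) t.
√h = √1.98 − 0.00489·769/(2·1.74) = 1.4071 − 1.0806 = 0.32655.
h = 0.32655² = 0.10663 m.

0.107 m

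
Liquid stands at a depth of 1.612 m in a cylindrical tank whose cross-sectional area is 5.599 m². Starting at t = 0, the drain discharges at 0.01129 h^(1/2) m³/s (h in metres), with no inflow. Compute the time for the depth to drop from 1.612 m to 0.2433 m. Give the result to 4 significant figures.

770.1 s

With no inflow, A dh/dt = −0.01129 √h.
Separate and integrate: 2(√h − √h₀) = −(0.01129/A) t.
t = 2A(√h₀ − √h)/0.01129 = 2·5.599·(√1.612 − √0.2433)/0.01129
  = 11.1980 × (1.26965 − 0.493254) / 0.01129 = 770.064 s.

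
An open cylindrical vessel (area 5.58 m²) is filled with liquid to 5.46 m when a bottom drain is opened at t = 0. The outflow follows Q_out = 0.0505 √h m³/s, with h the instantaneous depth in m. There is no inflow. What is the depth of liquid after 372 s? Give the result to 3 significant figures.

Volume balance on the tank: A dh/dt = −0.0505 √h.
Separate and integrate: 2(√h − √h₀) = −(0.0505/A) t.
√h = √5.46 − 0.0505·372/(2·5.58) = 2.3367 − 1.6833 = 0.65333.
h = 0.65333² = 0.42684 m.

0.427 m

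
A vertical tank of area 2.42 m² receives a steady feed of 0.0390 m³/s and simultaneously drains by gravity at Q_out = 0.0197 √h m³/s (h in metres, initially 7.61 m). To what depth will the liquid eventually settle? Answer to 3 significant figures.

3.92 m

A dh/dt = Q_in − 0.0197 √h. Steady state requires inflow = outflow:
Q_in = 0.0197 √h_ss ⇒ √h_ss = 0.0390/0.0197 = 1.9797.
h_ss = 1.9797² = 3.9192 m. (Since h₀ = 7.61 m > h_ss, the level will fall toward this value.)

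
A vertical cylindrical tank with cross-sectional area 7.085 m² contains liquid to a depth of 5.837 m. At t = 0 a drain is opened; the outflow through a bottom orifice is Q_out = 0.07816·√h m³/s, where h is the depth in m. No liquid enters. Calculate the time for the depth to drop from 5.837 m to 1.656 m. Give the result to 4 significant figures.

With no inflow, A dh/dt = −0.07816 √h.
∫ h^(−1/2) dh = −(0.07816/A) ∫ dt, giving 2√h = 2√h₀ − (0.07816/A) t.
t = 2A(√h₀ − √h)/0.07816 = 2·7.085·(√5.837 − √1.656)/0.07816
  = 14.1700 × (2.41599 − 1.28686) / 0.07816 = 204.706 s.

204.7 s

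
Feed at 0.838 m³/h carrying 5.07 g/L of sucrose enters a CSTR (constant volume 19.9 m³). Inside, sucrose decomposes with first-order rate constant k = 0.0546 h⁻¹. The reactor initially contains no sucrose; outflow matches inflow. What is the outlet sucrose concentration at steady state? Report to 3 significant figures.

Accumulation = in − out − consumed: V dC/dt = Q C_in − Q C − k V C.
At steady state: 0 = Q C_in − (Q + kV) C_ss, so C_ss = Q C_in/(Q + kV).
C_ss = 0.838·5.07/(0.838 + 0.0546·19.9) = 4.2487/1.9245 = 2.2076 g/L.

2.21 g/L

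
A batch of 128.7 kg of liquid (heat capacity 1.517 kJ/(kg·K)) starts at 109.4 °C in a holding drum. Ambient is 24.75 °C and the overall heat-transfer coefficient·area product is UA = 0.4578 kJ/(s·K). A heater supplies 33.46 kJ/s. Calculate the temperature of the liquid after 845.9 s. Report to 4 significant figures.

99.43 °C

Lumped-capacitance energy balance: M c_p dT/dt = UA(T_amb − T) + Q̇.
dT/dt = (T_ss − T)/τ with T_ss = T_amb + Q̇/UA = 24.75 + 33.46/0.4578 = 97.8387 °C, τ = M c_p/UA = 128.7·1.517/0.4578 = 426.470 s.
Integrating: T(t) = T_ss + (T₀ − T_ss) e^(−t/τ).
T(845.9) = 97.8387 + (11.5613)·0.137588 = 99.4294 °C.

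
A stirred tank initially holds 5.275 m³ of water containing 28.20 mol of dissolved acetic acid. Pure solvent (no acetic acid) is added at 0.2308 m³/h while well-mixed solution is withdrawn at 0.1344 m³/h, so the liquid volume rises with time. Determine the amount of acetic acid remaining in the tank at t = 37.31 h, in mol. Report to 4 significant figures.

Total volume: dV/dt = Q_in − Q_out = 0.0964000 m³/h, so V(t) = 5.275 + 0.0964000 t and V(37.31) = 8.87168 m³.
Solute balance: dm/dt = 0 − Q_out C = −Q_out m/V(t).
dm/m = −Q_out dt/(V₀ + 0.0964000 t); integrating gives ln(m/m₀) = −(Q_out/(Q_in−Q_out)) ln(V/V₀).
m = m₀ (V₀/V)^(Q_out/(Q_in−Q_out)) = 28.20 × (5.275/8.87168)^(1.39419) = 13.6604 mol.

13.66 mol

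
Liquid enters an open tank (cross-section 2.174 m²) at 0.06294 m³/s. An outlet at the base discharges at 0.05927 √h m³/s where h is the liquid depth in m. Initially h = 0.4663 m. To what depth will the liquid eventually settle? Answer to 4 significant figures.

Unsteady balance on liquid volume: A dh/dt = Q_in − 0.05927 √h. At steady state dh/dt = 0:
Q_in = 0.05927 √h_ss ⇒ √h_ss = 0.06294/0.05927 = 1.06192.
h_ss = 1.06192² = 1.12767 m. (Since h₀ = 0.4663 m < h_ss, the level will rise toward this value.)

1.128 m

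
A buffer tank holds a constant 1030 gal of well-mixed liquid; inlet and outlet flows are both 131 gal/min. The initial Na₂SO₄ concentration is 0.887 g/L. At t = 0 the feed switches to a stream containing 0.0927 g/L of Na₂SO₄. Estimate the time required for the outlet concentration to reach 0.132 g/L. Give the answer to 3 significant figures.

23.6 min

Species balance: V dC/dt = Q(C_in − C) ⇒ τ = V/Q = 7.8626 min.
C(t) = C_in + (C₀ − C_in) e^(−t/τ). Set C = 0.132 and solve for t:
e^(−t/τ) = (C − C_in)/(C₀ − C_in) = (0.132 − 0.0927)/(0.887 − 0.0927) = 0.049478
t = −τ ln(…) = 7.8626 × 3.0062 = 23.637 min.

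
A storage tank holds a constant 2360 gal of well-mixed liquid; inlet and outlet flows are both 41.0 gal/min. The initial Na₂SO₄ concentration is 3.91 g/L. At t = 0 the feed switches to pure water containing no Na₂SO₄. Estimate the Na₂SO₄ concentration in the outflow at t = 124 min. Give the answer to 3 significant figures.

Transient balance on the dissolved component: V dC/dt = Q(C_in − C).
Rewrite as dC/dt + C/τ = C_in/τ, τ = V/Q = 57.561 min.
Integrating: C(t) = C_in + (C₀ − C_in) e^(−t/τ).
C(124) = 0 + (3.91 − 0)·e^(−124/57.561) = 0 + (3.9100)·0.11599 = 0.45353 g/L.

0.454 g/L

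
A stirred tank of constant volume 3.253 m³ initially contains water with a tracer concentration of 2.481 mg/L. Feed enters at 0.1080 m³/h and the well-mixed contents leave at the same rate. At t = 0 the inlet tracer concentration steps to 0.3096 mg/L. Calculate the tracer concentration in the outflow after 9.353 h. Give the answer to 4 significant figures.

Mass balance on the solute (V constant): V dC/dt = Q(C_in − C).
Time constant τ = V/Q = 3.253/0.1080 = 30.1204 h.
Solution: C(t) = C_in + (C₀ − C_in) e^(−t/τ).
C(9.353) = 0.3096 + (2.481 − 0.3096)·e^(−9.353/30.1204) = 0.3096 + (2.17140)·0.733065 = 1.90138 mg/L.

1.901 mg/L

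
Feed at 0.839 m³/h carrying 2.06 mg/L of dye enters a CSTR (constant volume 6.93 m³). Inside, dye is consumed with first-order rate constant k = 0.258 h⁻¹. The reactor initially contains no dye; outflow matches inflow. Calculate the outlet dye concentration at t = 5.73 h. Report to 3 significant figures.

0.583 mg/L

Species balance: V dC/dt = Q C_in − Q C − k V C.
dC/dt = (Q/V) C_in − (Q/V + k) C; effective rate a = Q/V + k = 0.12107 + 0.258 = 0.37907 h⁻¹.
C_ss = Q C_in/(Q + kV) = 0.65793 mg/L; C(t) = C_ss + (C₀ − C_ss) e^(−a t).
C(5.73) = 0.65793 + (-0.65793)·e^(−0.37907·5.73) = 0.65793 + (-0.65793)·0.11394 = 0.58296 mg/L.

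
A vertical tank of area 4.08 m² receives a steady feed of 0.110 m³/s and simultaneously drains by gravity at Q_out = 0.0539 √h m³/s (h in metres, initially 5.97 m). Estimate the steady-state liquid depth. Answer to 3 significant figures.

4.16 m

A dh/dt = Q_in − 0.0539 √h. Steady state requires inflow = outflow:
Q_in = 0.0539 √h_ss ⇒ √h_ss = 0.110/0.0539 = 2.0408.
h_ss = 2.0408² = 4.1649 m. (Since h₀ = 5.97 m > h_ss, the level will fall toward this value.)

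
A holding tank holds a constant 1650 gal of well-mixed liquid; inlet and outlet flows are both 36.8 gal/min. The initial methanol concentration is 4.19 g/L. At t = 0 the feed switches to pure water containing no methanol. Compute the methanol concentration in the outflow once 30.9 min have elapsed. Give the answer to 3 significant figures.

Mass balance on the solute (V constant): V dC/dt = Q(C_in − C).
Time constant τ = V/Q = 1650/36.8 = 44.837 min.
Integrating: C(t) = C_in + (C₀ − C_in) e^(−t/τ).
C(30.9) = 0 + (4.19 − 0)·e^(−30.9/44.837) = 0 + (4.1900)·0.50200 = 2.1034 g/L.

2.10 g/L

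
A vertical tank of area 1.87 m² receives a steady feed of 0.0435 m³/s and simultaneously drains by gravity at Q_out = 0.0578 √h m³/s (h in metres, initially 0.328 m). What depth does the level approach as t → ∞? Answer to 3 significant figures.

0.566 m

Mass balance (ρ constant): A dh/dt = Q_in − 0.0578 √h. At steady state dh/dt = 0:
Q_in = 0.0578 √h_ss ⇒ √h_ss = 0.0435/0.0578 = 0.75260.
h_ss = 0.75260² = 0.56640 m. (Since h₀ = 0.328 m < h_ss, the level will rise toward this value.)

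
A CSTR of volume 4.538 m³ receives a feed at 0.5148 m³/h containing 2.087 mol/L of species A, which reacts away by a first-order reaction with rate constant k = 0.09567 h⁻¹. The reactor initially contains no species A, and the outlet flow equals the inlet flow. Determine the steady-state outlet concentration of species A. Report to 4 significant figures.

Species balance: V dC/dt = Q C_in − Q C − k V C.
Steady state (dC/dt = 0): C_ss = Q C_in/(Q + kV) = C_in/(1 + kV/Q).
C_ss = 0.5148·2.087/(0.5148 + 0.09567·4.538) = 1.07439/0.948950 = 1.13219 mol/L.

1.132 mol/L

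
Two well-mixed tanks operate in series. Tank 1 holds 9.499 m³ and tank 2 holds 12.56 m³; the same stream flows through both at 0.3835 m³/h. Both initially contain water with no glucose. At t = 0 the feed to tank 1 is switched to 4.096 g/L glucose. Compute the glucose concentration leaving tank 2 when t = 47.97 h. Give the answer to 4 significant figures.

2.044 g/L

Each tank obeys Vᵢ dCᵢ/dt = Q(Cᵢ₋₁ − Cᵢ), so τᵢ = Vᵢ/Q.
τ₁ = 9.499/0.3835 = 24.7692 h; τ₂ = 12.56/0.3835 = 32.7510 h.
Tank 1: C₁ = C_in(1 − e^(−t/τ₁)). Tank 2 (τ₁ ≠ τ₂): C₂ = C_in[1 − (τ₁ e^(−t/τ₁) − τ₂ e^(−t/τ₂))/(τ₁ − τ₂)].
At t = 47.97: e^(−t/τ₁) = 0.144182, e^(−t/τ₂) = 0.231150.
C₂ = 4.096·[1 − (24.7692·0.144182 − 32.7510·0.231150)/(-7.98175)] = 4.096·0.498969 = 2.04378 g/L.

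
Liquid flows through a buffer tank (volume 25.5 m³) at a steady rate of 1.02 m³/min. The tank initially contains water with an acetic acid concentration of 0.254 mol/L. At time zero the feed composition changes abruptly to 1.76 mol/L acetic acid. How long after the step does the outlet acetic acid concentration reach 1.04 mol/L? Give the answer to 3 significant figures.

Accumulation = in − out for the solute gives V dC/dt = Q(C_in − C), so τ = V/Q = 25.000 min.
C(t) = C_in + (C₀ − C_in) e^(−t/τ). Set C = 1.04 and solve for t:
e^(−t/τ) = (C − C_in)/(C₀ − C_in) = (1.04 − 1.76)/(0.254 − 1.76) = 0.47809
t = −τ ln(…) = 25.000 × 0.73796 = 18.449 min.

18.4 min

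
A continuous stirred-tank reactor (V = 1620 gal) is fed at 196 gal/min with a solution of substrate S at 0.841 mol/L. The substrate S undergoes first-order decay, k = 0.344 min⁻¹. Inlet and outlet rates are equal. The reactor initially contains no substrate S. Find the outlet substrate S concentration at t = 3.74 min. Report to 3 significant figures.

0.180 mol/L

Species balance: V dC/dt = Q C_in − Q C − k V C.
This is linear with rate a = Q/V + k = 0.46499 min⁻¹.
C_ss = Q C_in/(Q + kV) = 0.21882 mol/L; C(t) = C_ss + (C₀ − C_ss) e^(−a t).
C(3.74) = 0.21882 + (-0.21882)·e^(−0.46499·3.74) = 0.21882 + (-0.21882)·0.17569 = 0.18038 mol/L.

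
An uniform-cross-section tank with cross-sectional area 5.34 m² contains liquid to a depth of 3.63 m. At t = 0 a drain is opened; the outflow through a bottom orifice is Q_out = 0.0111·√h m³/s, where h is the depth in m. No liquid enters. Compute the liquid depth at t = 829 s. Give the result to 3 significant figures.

1.09 m

A dh/dt = −Q_out = −0.0111 √h.
This is separable: 2 d(√h)/dt = −0.0111/A, so √h = √h₀ − (0.0111/(2A)) t.
√h = √3.63 − 0.0111·829/(2·5.34) = 1.9053 − 0.86160 = 1.0437.
h = 1.0437² = 1.0892 m.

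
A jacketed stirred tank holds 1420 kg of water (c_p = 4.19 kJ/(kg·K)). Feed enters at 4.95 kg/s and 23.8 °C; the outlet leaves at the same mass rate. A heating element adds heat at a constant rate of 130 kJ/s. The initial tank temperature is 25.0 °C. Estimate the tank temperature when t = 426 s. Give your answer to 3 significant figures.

Unsteady energy balance on the tank contents: M c_p dT/dt = ṁ c_p (T_in − T) + 130.
τ = M/ṁ = 286.87 s; T_ss = T_in + Q̇/(ṁ c_p) = 23.8 + 130/(4.95·4.19) = 30.068 °C.
This is linear first-order; T(t) = T_ss + (T₀ − T_ss) e^(−t/τ).
T(426) = 30.068 + (-5.0679)·e^(−426/286.87) = 30.068 + (-5.0679)·0.22650 = 28.920 °C.

28.9 °C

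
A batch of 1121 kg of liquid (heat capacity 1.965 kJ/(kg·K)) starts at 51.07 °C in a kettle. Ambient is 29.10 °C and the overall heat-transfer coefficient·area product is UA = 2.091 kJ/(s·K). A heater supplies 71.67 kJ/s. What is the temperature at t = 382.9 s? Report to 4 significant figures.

M c_p dT/dt = −UA(T − T_amb) + Q̇.
dT/dt = (T_ss − T)/τ with T_ss = T_amb + Q̇/UA = 29.10 + 71.67/2.091 = 63.3755 °C, τ = M c_p/UA = 1121·1.965/2.091 = 1053.45 s.
This is linear first-order; T(t) = T_ss + (T₀ − T_ss) e^(−t/τ).
T(382.9) = 63.3755 + (-12.3055)·0.695258 = 54.8200 °C.

54.82 °C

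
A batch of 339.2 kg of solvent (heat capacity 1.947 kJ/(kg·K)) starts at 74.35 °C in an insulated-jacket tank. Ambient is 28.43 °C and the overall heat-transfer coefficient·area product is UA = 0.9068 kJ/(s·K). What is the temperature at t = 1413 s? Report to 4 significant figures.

M c_p dT/dt = −UA(T − T_amb).
dT/dt = (T_ss − T)/τ with T_ss = T_amb = 28.4300 °C, τ = M c_p/UA = 339.2·1.947/0.9068 = 728.300 s.
Integrating: T(t) = T_ss + (T₀ − T_ss) e^(−t/τ).
T(1413) = 28.4300 + (45.9200)·0.143685 = 35.0280 °C.

35.03 °C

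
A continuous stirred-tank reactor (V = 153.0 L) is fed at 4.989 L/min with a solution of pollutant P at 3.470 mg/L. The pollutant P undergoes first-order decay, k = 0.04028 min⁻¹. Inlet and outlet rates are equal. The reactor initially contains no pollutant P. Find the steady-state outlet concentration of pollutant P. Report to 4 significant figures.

Species balance: V dC/dt = Q C_in − Q C − k V C.
At steady state: 0 = Q C_in − (Q + kV) C_ss, so C_ss = Q C_in/(Q + kV).
C_ss = 4.989·3.470/(4.989 + 0.04028·153.0) = 17.3118/11.1518 = 1.55237 mg/L.

1.552 mg/L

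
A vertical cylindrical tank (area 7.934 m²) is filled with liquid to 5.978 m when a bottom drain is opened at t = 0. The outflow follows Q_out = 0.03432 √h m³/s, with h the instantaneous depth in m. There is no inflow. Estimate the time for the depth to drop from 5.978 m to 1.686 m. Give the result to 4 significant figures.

A dh/dt = −Q_out = −0.03432 √h.
This is separable: 2 d(√h)/dt = −0.03432/A, so √h = √h₀ − (0.03432/(2A)) t.
t = 2A(√h₀ − √h)/0.03432 = 2·7.934·(√5.978 − √1.686)/0.03432
  = 15.8680 × (2.44499 − 1.29846) / 0.03432 = 530.105 s.

530.1 s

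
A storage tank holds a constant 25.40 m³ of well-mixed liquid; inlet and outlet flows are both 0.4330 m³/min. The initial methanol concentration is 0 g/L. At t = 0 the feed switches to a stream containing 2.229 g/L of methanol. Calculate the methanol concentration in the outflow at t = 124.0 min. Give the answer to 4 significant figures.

1.960 g/L

Mass balance on the solute (V constant): V dC/dt = Q(C_in − C).
Rewrite as dC/dt + C/τ = C_in/τ, τ = V/Q = 58.6605 min.
This is linear first-order; C(t) = C_in + (C₀ − C_in) e^(−t/τ).
C(124.0) = 2.229 + (0 − 2.229)·e^(−124.0/58.6605) = 2.229 + (-2.22900)·0.120771 = 1.95980 g/L.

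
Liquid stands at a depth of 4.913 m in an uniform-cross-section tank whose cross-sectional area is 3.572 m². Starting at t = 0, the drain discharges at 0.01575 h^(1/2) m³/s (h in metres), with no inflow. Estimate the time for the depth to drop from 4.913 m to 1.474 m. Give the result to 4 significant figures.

454.7 s

A dh/dt = −Q_out = −0.01575 √h.
Separate and integrate: 2(√h − √h₀) = −(0.01575/A) t.
t = 2A(√h₀ − √h)/0.01575 = 2·3.572·(√4.913 − √1.474)/0.01575
  = 7.14400 × (2.21653 − 1.21408) / 0.01575 = 454.696 s.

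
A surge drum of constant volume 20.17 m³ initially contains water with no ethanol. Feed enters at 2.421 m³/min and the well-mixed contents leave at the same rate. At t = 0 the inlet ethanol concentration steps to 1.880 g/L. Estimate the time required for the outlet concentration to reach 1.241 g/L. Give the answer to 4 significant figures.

Species balance: V dC/dt = Q(C_in − C) ⇒ τ = V/Q = 8.33127 min.
C(t) = C_in + (C₀ − C_in) e^(−t/τ). Set C = 1.241 and solve for t:
e^(−t/τ) = (C − C_in)/(C₀ − C_in) = (1.241 − 1.880)/(0 − 1.880) = 0.339894
t = −τ ln(…) = 8.33127 × 1.07912 = 8.99046 min.

8.990 min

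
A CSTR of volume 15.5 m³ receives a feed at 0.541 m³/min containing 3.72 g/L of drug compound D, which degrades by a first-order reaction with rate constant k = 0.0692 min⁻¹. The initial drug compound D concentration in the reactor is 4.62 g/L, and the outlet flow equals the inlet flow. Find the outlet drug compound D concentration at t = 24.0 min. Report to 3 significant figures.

1.52 g/L

Species balance: V dC/dt = Q C_in − Q C − k V C.
This is linear with rate a = Q/V + k = 0.10410 min⁻¹.
C_ss = Q C_in/(Q + kV) = 1.2472 g/L; C(t) = C_ss + (C₀ − C_ss) e^(−a t).
C(24.0) = 1.2472 + (3.3728)·e^(−0.10410·24.0) = 1.2472 + (3.3728)·0.082210 = 1.5245 g/L.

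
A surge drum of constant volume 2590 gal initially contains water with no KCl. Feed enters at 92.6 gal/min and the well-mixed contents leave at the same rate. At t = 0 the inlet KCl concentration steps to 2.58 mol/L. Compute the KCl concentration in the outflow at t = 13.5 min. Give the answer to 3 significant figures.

0.988 mol/L

Unsteady species balance (constant V, well mixed): V dC/dt = Q(C_in − C).
Time constant τ = V/Q = 2590/92.6 = 27.970 min.
Integrating: C(t) = C_in + (C₀ − C_in) e^(−t/τ).
C(13.5) = 2.58 + (0 − 2.58)·e^(−13.5/27.970) = 2.58 + (-2.5800)·0.61714 = 0.98779 mol/L.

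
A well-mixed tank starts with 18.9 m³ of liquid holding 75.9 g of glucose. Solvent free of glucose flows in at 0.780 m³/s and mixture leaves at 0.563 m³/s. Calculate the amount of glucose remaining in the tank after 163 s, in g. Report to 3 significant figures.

4.92 g

Total volume: dV/dt = Q_in − Q_out = 0.21700 m³/s, so V(t) = 18.9 + 0.21700 t and V(163) = 54.271 m³.
No glucose enters, so dm/dt = −Q_out · (m/V).
dm/m = −Q_out dt/(V₀ + 0.21700 t); integrating gives ln(m/m₀) = −(Q_out/(Q_in−Q_out)) ln(V/V₀).
m = m₀ (V₀/V)^(Q_out/(Q_in−Q_out)) = 75.9 × (18.9/54.271)^(2.5945) = 4.9170 g.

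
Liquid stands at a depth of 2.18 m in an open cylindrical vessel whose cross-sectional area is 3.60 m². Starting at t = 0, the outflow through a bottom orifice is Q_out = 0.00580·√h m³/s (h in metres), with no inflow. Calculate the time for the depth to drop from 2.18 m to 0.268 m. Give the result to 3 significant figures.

1190 s

With no inflow, A dh/dt = −0.00580 √h.
∫ h^(−1/2) dh = −(0.00580/A) ∫ dt, giving 2√h = 2√h₀ − (0.00580/A) t.
t = 2A(√h₀ − √h)/0.00580 = 2·3.60·(√2.18 − √0.268)/0.00580
  = 7.2000 × (1.4765 − 0.51769) / 0.00580 = 1190.2 s.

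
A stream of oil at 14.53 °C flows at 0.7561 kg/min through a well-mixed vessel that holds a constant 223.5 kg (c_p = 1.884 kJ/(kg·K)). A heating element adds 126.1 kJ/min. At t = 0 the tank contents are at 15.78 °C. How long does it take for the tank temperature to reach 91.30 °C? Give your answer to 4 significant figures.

M c_p dT/dt = ṁ c_p (T_in − T) + Q̇.
τ = M/ṁ = 295.596 min; T_ss = T_in + Q̇/(ṁ c_p) = 103.053 °C.
T(t) = T_ss + (T₀ − T_ss) e^(−t/τ). Set T = 91.30:
e^(−t/τ) = (91.30 − 103.053)/(15.78 − 103.053) = 0.134667
t = −295.596 · ln(0.134667) = 592.655 min.

592.7 min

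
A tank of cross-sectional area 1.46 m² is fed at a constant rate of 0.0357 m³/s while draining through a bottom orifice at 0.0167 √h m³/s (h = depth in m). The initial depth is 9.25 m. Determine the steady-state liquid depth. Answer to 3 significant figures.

4.57 m

Volume balance on the tank: A dh/dt = Q_in − 0.0167 √h. At steady state dh/dt = 0:
Q_in = 0.0167 √h_ss ⇒ √h_ss = 0.0357/0.0167 = 2.1377.
h_ss = 2.1377² = 4.5699 m. (Since h₀ = 9.25 m > h_ss, the level will fall toward this value.)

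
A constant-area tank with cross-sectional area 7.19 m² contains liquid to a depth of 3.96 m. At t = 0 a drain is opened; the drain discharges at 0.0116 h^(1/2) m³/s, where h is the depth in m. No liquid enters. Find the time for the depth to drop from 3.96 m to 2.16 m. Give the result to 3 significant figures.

With no inflow, A dh/dt = −0.0116 √h.
Separate and integrate: 2(√h − √h₀) = −(0.0116/A) t.
t = 2A(√h₀ − √h)/0.0116 = 2·7.19·(√3.96 − √2.16)/0.0116
  = 14.380 × (1.9900 − 1.4697) / 0.0116 = 644.97 s.

645 s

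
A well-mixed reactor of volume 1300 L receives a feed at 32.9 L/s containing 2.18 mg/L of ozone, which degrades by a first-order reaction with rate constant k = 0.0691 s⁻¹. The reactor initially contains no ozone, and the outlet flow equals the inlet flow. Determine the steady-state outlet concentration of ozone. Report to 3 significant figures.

0.584 mg/L

V dC/dt = Q(C_in − C) − k V C.
At steady state: 0 = Q C_in − (Q + kV) C_ss, so C_ss = Q C_in/(Q + kV).
C_ss = 32.9·2.18/(32.9 + 0.0691·1300) = 71.722/122.73 = 0.58439 mg/L.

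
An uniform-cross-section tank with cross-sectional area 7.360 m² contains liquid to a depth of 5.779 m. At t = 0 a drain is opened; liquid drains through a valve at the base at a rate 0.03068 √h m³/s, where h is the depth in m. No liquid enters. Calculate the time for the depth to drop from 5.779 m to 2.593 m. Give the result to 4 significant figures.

380.8 s

With no inflow, A dh/dt = −0.03068 √h.
∫ h^(−1/2) dh = −(0.03068/A) ∫ dt, giving 2√h = 2√h₀ − (0.03068/A) t.
t = 2A(√h₀ − √h)/0.03068 = 2·7.360·(√5.779 − √2.593)/0.03068
  = 14.7200 × (2.40396 − 1.61028) / 0.03068 = 380.799 s.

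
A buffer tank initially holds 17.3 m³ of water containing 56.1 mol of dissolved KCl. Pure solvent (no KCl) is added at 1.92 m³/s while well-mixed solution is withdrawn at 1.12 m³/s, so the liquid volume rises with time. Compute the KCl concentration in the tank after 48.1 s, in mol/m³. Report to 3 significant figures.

Let m(t) be the amount of KCl. Volume: V(t) = V₀ + (Q_in − Q_out) t = 17.3 + 0.80000 t; V(48.1) = 55.780 m³.
Solute balance: dm/dt = 0 − Q_out C = −Q_out m/V(t).
Separate: dm/m = −Q_out dt/V(t) ⇒ ln(m/m₀) = −(Q_out/(Q_in−Q_out)) ln(V/V₀).
m = m₀ (V₀/V)^(Q_out/(Q_in−Q_out)) = 56.1 × (17.3/55.780)^(1.4000) = 10.893 mol.
C = m/V = 10.893/55.780 = 0.19529 mol/m³.

0.195 mol/m³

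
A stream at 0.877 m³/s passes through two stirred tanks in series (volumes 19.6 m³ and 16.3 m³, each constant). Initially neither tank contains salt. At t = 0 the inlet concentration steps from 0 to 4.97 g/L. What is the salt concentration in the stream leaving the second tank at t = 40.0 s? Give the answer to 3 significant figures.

2.89 g/L

Each tank obeys Vᵢ dCᵢ/dt = Q(Cᵢ₋₁ − Cᵢ), so τᵢ = Vᵢ/Q.
τ₁ = 19.6/0.877 = 22.349 s; τ₂ = 16.3/0.877 = 18.586 s.
Tank 1: C₁ = C_in(1 − e^(−t/τ₁)). Tank 2 (τ₁ ≠ τ₂): C₂ = C_in[1 − (τ₁ e^(−t/τ₁) − τ₂ e^(−t/τ₂))/(τ₁ − τ₂)].
At t = 40.0: e^(−t/τ₁) = 0.16699, e^(−t/τ₂) = 0.11623.
C₂ = 4.97·[1 − (22.349·0.16699 − 18.586·0.11623)/(3.7628)] = 4.97·0.58228 = 2.8939 g/L.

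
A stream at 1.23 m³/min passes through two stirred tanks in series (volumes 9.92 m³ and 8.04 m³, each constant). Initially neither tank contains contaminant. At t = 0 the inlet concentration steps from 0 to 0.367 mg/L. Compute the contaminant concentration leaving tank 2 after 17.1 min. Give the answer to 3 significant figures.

0.249 mg/L

Species balance on tank i: dCᵢ/dt = (Cᵢ₋₁ − Cᵢ)/τᵢ with τᵢ = Vᵢ/Q.
τ₁ = 9.92/1.23 = 8.0650 min; τ₂ = 8.04/1.23 = 6.5366 min.
Tank 1: C₁ = C_in(1 − e^(−t/τ₁)). Tank 2 (τ₁ ≠ τ₂): C₂ = C_in[1 − (τ₁ e^(−t/τ₁) − τ₂ e^(−t/τ₂))/(τ₁ − τ₂)].
At t = 17.1: e^(−t/τ₁) = 0.12000, e^(−t/τ₂) = 0.073091.
C₂ = 0.367·[1 − (8.0650·0.12000 − 6.5366·0.073091)/(1.5285)] = 0.367·0.67939 = 0.24934 mg/L.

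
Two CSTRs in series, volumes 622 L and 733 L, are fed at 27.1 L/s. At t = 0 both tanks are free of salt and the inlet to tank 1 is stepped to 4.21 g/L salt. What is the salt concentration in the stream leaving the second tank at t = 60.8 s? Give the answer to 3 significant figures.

2.94 g/L

Species balance on tank i: dCᵢ/dt = (Cᵢ₋₁ − Cᵢ)/τᵢ with τᵢ = Vᵢ/Q.
τ₁ = 622/27.1 = 22.952 s; τ₂ = 733/27.1 = 27.048 s.
Solving the cascade with C₁(0)=C₂(0)=0 gives C₂(t) = C_in[1 − (τ₁ e^(−t/τ₁) − τ₂ e^(−t/τ₂))/(τ₁ − τ₂)].
At t = 60.8: e^(−t/τ₁) = 0.070722, e^(−t/τ₂) = 0.10563.
C₂ = 4.21·[1 − (22.952·0.070722 − 27.048·0.10563)/(-4.0959)] = 4.21·0.69879 = 2.9419 g/L.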